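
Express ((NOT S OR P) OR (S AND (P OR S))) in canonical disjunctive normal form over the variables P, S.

(NOT P AND NOT S) OR (NOT P AND S) OR (P AND NOT S) OR (P AND S)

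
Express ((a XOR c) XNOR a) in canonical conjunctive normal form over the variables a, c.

(a OR NOT c) AND (NOT a OR NOT c)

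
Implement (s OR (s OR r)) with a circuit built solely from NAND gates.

((s NAND s) NAND (((s NAND s) NAND (r NAND r)) NAND ((s NAND s) NAND (r NAND r))))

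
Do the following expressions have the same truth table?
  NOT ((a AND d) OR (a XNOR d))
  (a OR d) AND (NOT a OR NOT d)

Yes, they are equivalent — the two output columns agree on all 4 assignments:
a | d | Expression 1 | Expression 2
-----------------------------------
0 | 0 | 0 | 0
0 | 1 | 1 | 1
1 | 0 | 1 | 1
1 | 1 | 0 | 0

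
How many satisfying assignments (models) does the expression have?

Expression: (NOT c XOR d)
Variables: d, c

Satisfying assignments: (0,0), (1,1)
Count: 2 out of 4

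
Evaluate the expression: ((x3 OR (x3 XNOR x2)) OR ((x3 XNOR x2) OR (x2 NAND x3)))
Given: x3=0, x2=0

Substituting: ((0 OR (0 XNOR 0)) OR ((0 XNOR 0) OR (0 NAND 0)))
= 1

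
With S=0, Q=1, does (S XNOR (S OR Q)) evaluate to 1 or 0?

Substituting: (0 XNOR (0 OR 1))
= 0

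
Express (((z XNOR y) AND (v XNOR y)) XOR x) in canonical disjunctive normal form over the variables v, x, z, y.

(NOT v AND NOT x AND NOT z AND NOT y) OR (NOT v AND x AND NOT z AND y) OR (NOT v AND x AND z AND NOT y) OR (NOT v AND x AND z AND y) OR (v AND NOT x AND z AND y) OR (v AND x AND NOT z AND NOT y) OR (v AND x AND NOT z AND y) OR (v AND x AND z AND NOT y)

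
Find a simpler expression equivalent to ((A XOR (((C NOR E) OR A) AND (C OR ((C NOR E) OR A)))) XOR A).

By XOR self-cancellation ((E XOR v) XOR v = E) then absorption (E AND (E OR v) = E):
= ((C NOR E) OR A)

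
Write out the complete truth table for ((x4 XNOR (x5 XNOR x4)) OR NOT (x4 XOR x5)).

x4 | x5 | Output
----------------
0 | 0 | 1
0 | 1 | 1
1 | 0 | 0
1 | 1 | 1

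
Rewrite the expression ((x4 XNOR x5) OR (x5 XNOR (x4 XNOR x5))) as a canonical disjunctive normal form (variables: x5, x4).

(NOT x5 AND NOT x4) OR (NOT x5 AND x4) OR (x5 AND x4)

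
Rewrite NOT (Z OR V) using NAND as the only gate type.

(((Z NAND Z) NAND (V NAND V)) NAND ((Z NAND Z) NAND (V NAND V)))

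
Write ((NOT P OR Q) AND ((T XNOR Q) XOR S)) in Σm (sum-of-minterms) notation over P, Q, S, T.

Σm(0, 3, 5, 6, 13, 14) = (NOT P AND NOT Q AND NOT S AND NOT T) OR (NOT P AND NOT Q AND S AND T) OR (NOT P AND Q AND NOT S AND T) OR (NOT P AND Q AND S AND NOT T) OR (P AND Q AND NOT S AND T) OR (P AND Q AND S AND NOT T)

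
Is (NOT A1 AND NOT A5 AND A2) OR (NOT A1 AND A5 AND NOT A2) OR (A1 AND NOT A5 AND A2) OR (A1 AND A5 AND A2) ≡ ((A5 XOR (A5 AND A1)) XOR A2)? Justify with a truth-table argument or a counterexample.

Yes, they are equivalent — the two output columns agree on all 8 assignments:
A1 | A5 | A2 | Expression 1 | Expression 2
------------------------------------------
0 | 0 | 0 | 0 | 0
0 | 0 | 1 | 1 | 1
0 | 1 | 0 | 1 | 1
0 | 1 | 1 | 0 | 0
1 | 0 | 0 | 0 | 0
1 | 0 | 1 | 1 | 1
1 | 1 | 0 | 0 | 0
1 | 1 | 1 | 1 | 1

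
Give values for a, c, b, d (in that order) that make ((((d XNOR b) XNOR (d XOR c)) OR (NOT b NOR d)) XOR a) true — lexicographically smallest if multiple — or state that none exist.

a=0, c=0, b=1, d=0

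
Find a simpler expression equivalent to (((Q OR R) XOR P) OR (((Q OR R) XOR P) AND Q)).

By absorption (E OR (E AND v) = E):
= ((Q OR R) XOR P)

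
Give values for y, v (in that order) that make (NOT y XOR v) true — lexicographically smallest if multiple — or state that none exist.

y=0, v=0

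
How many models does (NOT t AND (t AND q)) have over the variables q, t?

No assignment satisfies the expression.
Count: 0 out of 4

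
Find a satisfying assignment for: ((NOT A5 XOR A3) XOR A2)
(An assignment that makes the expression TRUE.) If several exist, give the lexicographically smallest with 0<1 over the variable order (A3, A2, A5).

A3=0, A2=0, A5=0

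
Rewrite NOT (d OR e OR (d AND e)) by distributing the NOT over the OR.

NOT d AND NOT e AND NOT (d AND e)
De Morgan's: NOT(OR of terms) = AND of negations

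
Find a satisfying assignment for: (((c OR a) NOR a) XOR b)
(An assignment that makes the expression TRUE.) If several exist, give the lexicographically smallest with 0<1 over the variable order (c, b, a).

c=0, b=0, a=0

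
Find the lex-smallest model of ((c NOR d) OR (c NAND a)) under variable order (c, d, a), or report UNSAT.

c=0, d=0, a=0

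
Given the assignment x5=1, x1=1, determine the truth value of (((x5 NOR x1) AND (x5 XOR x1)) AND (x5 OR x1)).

Substituting: (((1 NOR 1) AND (1 XOR 1)) AND (1 OR 1))
= 0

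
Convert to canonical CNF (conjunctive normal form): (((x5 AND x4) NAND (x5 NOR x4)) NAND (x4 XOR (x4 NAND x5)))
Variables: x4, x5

(x4 OR x5) AND (x4 OR NOT x5) AND (NOT x4 OR NOT x5)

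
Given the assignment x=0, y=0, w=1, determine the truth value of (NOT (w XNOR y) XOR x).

Substituting: (NOT (1 XNOR 0) XOR 0)
= 1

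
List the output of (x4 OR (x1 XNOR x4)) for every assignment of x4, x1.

x4 | x1 | Output
----------------
0 | 0 | 1
0 | 1 | 0
1 | 0 | 1
1 | 1 | 1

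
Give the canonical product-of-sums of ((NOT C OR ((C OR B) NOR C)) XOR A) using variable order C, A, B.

ΠM(2, 3, 4, 5) = (C OR NOT A OR B) AND (C OR NOT A OR NOT B) AND (NOT C OR A OR B) AND (NOT C OR A OR NOT B)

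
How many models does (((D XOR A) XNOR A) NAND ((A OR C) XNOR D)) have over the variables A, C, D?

Satisfying assignments: (0,0,1), (0,1,0), (0,1,1), (1,0,0), (1,0,1), (1,1,0), (1,1,1)
Count: 7 out of 8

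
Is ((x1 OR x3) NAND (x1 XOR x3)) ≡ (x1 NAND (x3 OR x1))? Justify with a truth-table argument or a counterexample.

No. Counterexample: with x1=0, x3=1, Expression 1 = 0 but Expression 2 = 1.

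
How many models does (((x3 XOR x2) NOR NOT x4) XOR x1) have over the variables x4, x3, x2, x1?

Satisfying assignments: (0,0,0,1), (0,0,1,1), (0,1,0,1), (0,1,1,1), (1,0,0,0), (1,0,1,1), (1,1,0,1), (1,1,1,0)
Count: 8 out of 16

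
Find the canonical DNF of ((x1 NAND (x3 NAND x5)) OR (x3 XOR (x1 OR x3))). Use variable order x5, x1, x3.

(NOT x5 AND NOT x1 AND NOT x3) OR (NOT x5 AND NOT x1 AND x3) OR (NOT x5 AND x1 AND NOT x3) OR (x5 AND NOT x1 AND NOT x3) OR (x5 AND NOT x1 AND x3) OR (x5 AND x1 AND NOT x3) OR (x5 AND x1 AND x3)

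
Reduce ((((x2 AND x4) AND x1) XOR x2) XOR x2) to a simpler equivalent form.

By XOR self-cancellation ((E XOR v) XOR v = E):
= ((x2 AND x4) AND x1)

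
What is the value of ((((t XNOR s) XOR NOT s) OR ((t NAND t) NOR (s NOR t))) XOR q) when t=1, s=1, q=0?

Substituting: ((((1 XNOR 1) XOR NOT 1) OR ((1 NAND 1) NOR (1 NOR 1))) XOR 0)
= 1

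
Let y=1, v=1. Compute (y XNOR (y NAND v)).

Substituting: (1 XNOR (1 NAND 1))
= 0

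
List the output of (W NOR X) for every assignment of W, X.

W | X | Output
--------------
0 | 0 | 1
0 | 1 | 0
1 | 0 | 0
1 | 1 | 0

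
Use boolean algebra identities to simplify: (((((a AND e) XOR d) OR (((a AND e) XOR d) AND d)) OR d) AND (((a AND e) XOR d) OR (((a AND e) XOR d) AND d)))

By absorption (E AND (E OR v) = E) then absorption (E OR (E AND v) = E):
= ((a AND e) XOR d)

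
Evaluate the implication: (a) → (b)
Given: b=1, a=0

Antecedent (a) = 0; consequent (b) = 1.
0 → 1 = 1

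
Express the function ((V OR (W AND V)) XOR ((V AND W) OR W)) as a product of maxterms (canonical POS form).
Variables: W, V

ΠM(0, 3) = (W OR V) AND (NOT W OR NOT V)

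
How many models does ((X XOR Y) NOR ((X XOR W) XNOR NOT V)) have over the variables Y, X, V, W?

Satisfying assignments: (0,0,0,0), (0,0,1,1), (1,1,0,1), (1,1,1,0)
Count: 4 out of 16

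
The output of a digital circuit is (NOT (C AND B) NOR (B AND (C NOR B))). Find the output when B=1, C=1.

Substituting: (NOT (1 AND 1) NOR (1 AND (1 NOR 1)))
= 1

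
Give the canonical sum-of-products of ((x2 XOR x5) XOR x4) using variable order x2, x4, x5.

Σm(1, 2, 4, 7) = (NOT x2 AND NOT x4 AND x5) OR (NOT x2 AND x4 AND NOT x5) OR (x2 AND NOT x4 AND NOT x5) OR (x2 AND x4 AND x5)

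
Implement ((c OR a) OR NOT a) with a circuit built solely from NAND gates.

((((c NAND c) NAND (a NAND a)) NAND ((c NAND c) NAND (a NAND a))) NAND ((a NAND a) NAND (a NAND a)))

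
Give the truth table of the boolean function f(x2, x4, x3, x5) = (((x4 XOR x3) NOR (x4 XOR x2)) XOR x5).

x2 | x4 | x3 | x5 | Output
--------------------------
0 | 0 | 0 | 0 | 1
0 | 0 | 0 | 1 | 0
0 | 0 | 1 | 0 | 0
0 | 0 | 1 | 1 | 1
0 | 1 | 0 | 0 | 0
0 | 1 | 0 | 1 | 1
0 | 1 | 1 | 0 | 0
0 | 1 | 1 | 1 | 1
1 | 0 | 0 | 0 | 0
1 | 0 | 0 | 1 | 1
1 | 0 | 1 | 0 | 0
1 | 0 | 1 | 1 | 1
1 | 1 | 0 | 0 | 0
1 | 1 | 0 | 1 | 1
1 | 1 | 1 | 0 | 1
1 | 1 | 1 | 1 | 0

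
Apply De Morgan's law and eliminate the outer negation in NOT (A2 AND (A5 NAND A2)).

NOT A2 OR NOT (A5 NAND A2)
De Morgan's: NOT(AND of terms) = OR of negations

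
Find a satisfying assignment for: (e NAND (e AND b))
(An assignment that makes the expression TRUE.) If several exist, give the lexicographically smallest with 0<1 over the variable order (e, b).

e=0, b=0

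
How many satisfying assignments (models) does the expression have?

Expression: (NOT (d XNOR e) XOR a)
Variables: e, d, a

Satisfying assignments: (0,0,1), (0,1,0), (1,0,0), (1,1,1)
Count: 4 out of 8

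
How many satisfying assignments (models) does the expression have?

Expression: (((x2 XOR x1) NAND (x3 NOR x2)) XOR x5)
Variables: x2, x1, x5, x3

Satisfying assignments: (0,0,0,0), (0,0,0,1), (0,1,0,1), (0,1,1,0), (1,0,0,0), (1,0,0,1), (1,1,0,0), (1,1,0,1)
Count: 8 out of 16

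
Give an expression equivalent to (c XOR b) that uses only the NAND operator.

((c NAND (c NAND b)) NAND (b NAND (c NAND b)))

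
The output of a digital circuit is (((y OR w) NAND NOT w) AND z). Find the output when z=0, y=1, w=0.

Substituting: (((1 OR 0) NAND NOT 0) AND 0)
= 0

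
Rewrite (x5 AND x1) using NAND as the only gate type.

((x5 NAND x1) NAND (x5 NAND x1))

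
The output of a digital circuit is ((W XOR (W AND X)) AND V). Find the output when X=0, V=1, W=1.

Substituting: ((1 XOR (1 AND 0)) AND 1)
= 1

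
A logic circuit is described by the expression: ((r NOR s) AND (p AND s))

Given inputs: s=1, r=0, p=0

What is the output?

Substituting: ((0 NOR 1) AND (0 AND 1))
= 0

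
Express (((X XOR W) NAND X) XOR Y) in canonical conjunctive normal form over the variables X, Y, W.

(X OR NOT Y OR W) AND (X OR NOT Y OR NOT W) AND (NOT X OR Y OR W) AND (NOT X OR NOT Y OR NOT W)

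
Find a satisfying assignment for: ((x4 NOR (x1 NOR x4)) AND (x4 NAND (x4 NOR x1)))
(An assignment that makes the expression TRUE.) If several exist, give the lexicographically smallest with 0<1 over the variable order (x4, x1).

x4=0, x1=1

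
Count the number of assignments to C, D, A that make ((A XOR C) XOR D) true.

Satisfying assignments: (0,0,1), (0,1,0), (1,0,0), (1,1,1)
Count: 4 out of 8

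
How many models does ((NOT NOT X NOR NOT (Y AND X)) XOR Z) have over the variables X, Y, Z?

Satisfying assignments: (0,0,1), (0,1,1), (1,0,1), (1,1,1)
Count: 4 out of 8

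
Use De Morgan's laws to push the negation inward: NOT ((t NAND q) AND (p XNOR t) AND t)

NOT (t NAND q) OR NOT (p XNOR t) OR NOT t
De Morgan's: NOT(AND of terms) = OR of negations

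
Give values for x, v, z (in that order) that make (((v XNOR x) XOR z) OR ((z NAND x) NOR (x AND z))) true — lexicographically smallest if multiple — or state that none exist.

x=0, v=0, z=0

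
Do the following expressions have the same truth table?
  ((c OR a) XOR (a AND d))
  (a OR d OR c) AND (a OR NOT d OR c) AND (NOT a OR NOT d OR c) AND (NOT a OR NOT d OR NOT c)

Yes, they are equivalent — the two output columns agree on all 8 assignments:
a | d | c | Expression 1 | Expression 2
---------------------------------------
0 | 0 | 0 | 0 | 0
0 | 0 | 1 | 1 | 1
0 | 1 | 0 | 0 | 0
0 | 1 | 1 | 1 | 1
1 | 0 | 0 | 1 | 1
1 | 0 | 1 | 1 | 1
1 | 1 | 0 | 0 | 0
1 | 1 | 1 | 0 | 0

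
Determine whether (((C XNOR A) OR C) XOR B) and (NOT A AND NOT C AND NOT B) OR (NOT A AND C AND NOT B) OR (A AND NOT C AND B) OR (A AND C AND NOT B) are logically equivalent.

Yes, they are equivalent — the two output columns agree on all 8 assignments:
A | C | B | Expression 1 | Expression 2
---------------------------------------
0 | 0 | 0 | 1 | 1
0 | 0 | 1 | 0 | 0
0 | 1 | 0 | 1 | 1
0 | 1 | 1 | 0 | 0
1 | 0 | 0 | 0 | 0
1 | 0 | 1 | 1 | 1
1 | 1 | 0 | 1 | 1
1 | 1 | 1 | 0 | 0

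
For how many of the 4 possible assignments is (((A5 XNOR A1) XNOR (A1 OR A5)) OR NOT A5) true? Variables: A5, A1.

Satisfying assignments: (0,0), (0,1), (1,1)
Count: 3 out of 4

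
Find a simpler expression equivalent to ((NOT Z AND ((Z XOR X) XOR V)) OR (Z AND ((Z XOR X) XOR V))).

By distribution ((E AND v) OR (E AND NOT v) = E):
= ((Z XOR X) XOR V)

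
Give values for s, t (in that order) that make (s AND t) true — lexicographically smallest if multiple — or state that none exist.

s=1, t=1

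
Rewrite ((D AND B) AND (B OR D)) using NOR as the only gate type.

((((D NOR D) NOR (B NOR B)) NOR ((D NOR D) NOR (B NOR B))) NOR (((B NOR D) NOR (B NOR D)) NOR ((B NOR D) NOR (B NOR D))))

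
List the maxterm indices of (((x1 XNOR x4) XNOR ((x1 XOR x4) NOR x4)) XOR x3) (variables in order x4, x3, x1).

ΠM(2, 3, 5, 6) = (x4 OR NOT x3 OR x1) AND (x4 OR NOT x3 OR NOT x1) AND (NOT x4 OR x3 OR NOT x1) AND (NOT x4 OR NOT x3 OR x1)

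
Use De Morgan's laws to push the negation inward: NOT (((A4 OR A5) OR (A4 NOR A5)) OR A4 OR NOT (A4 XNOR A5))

NOT ((A4 OR A5) OR (A4 NOR A5)) AND NOT A4 AND (A4 XNOR A5)
De Morgan's: NOT(OR of terms) = AND of negations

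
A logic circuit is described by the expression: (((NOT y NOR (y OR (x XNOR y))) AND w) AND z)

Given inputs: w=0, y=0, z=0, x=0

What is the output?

Substituting: (((NOT 0 NOR (0 OR (0 XNOR 0))) AND 0) AND 0)
= 0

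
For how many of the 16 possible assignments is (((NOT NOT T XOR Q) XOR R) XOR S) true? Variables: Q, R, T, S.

Satisfying assignments: (0,0,0,1), (0,0,1,0), (0,1,0,0), (0,1,1,1), (1,0,0,0), (1,0,1,1), (1,1,0,1), (1,1,1,0)
Count: 8 out of 16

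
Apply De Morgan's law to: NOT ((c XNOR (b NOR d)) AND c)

NOT (c XNOR (b NOR d)) OR NOT c
De Morgan's: NOT(AND of terms) = OR of negations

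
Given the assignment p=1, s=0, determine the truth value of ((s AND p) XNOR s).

Substituting: ((0 AND 1) XNOR 0)
= 1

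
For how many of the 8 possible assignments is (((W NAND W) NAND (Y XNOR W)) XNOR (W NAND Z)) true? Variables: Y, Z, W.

Satisfying assignments: (0,0,1), (1,0,0), (1,0,1), (1,1,0)
Count: 4 out of 8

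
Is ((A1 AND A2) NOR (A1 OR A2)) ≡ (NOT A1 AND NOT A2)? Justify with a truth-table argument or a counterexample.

Yes, they are equivalent — the two output columns agree on all 4 assignments:
A1 | A2 | Expression 1 | Expression 2
-------------------------------------
0 | 0 | 1 | 1
0 | 1 | 0 | 0
1 | 0 | 0 | 0
1 | 1 | 0 | 0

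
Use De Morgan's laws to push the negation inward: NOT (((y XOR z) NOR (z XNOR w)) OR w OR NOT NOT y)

NOT ((y XOR z) NOR (z XNOR w)) AND NOT w AND NOT y
De Morgan's: NOT(OR of terms) = AND of negations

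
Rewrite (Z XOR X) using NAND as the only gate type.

((Z NAND (Z NAND X)) NAND (X NAND (Z NAND X)))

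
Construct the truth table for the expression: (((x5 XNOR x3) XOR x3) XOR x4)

x3 | x4 | x5 | Output
---------------------
0 | 0 | 0 | 1
0 | 0 | 1 | 0
0 | 1 | 0 | 0
0 | 1 | 1 | 1
1 | 0 | 0 | 1
1 | 0 | 1 | 0
1 | 1 | 0 | 0
1 | 1 | 1 | 1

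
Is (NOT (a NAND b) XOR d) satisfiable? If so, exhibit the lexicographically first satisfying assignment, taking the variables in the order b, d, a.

b=0, d=1, a=0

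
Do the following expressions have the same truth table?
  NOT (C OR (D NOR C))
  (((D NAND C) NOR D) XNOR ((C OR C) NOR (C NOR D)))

No. Counterexample: with C=0, D=0, Expression 1 = 0 but Expression 2 = 1.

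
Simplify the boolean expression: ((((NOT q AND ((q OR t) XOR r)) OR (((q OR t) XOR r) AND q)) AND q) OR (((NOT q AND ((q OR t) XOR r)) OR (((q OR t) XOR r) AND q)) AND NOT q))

By distribution ((E AND v) OR (E AND NOT v) = E) then distribution ((E AND v) OR (E AND NOT v) = E):
= ((q OR t) XOR r)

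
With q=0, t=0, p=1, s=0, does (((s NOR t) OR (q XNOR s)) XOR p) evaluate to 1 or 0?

Substituting: (((0 NOR 0) OR (0 XNOR 0)) XOR 1)
= 0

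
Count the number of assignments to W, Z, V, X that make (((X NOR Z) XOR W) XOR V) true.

Satisfying assignments: (0,0,0,0), (0,0,1,1), (0,1,1,0), (0,1,1,1), (1,0,0,1), (1,0,1,0), (1,1,0,0), (1,1,0,1)
Count: 8 out of 16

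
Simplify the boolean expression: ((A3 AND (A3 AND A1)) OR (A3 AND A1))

By absorption (E OR (E AND v) = E):
= (A3 AND A1)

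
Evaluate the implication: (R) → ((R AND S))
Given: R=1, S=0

Antecedent (R) = 1; consequent ((R AND S)) = 0.
1 → 0 = 0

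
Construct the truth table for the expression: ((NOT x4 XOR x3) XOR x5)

x3 | x4 | x5 | Output
---------------------
0 | 0 | 0 | 1
0 | 0 | 1 | 0
0 | 1 | 0 | 0
0 | 1 | 1 | 1
1 | 0 | 0 | 0
1 | 0 | 1 | 1
1 | 1 | 0 | 1
1 | 1 | 1 | 0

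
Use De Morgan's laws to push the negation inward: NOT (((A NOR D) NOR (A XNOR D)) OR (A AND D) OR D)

NOT ((A NOR D) NOR (A XNOR D)) AND NOT (A AND D) AND NOT D
De Morgan's: NOT(OR of terms) = AND of negations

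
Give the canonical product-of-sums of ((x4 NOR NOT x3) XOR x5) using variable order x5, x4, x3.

ΠM(0, 2, 3, 5) = (x5 OR x4 OR x3) AND (x5 OR NOT x4 OR x3) AND (x5 OR NOT x4 OR NOT x3) AND (NOT x5 OR x4 OR NOT x3)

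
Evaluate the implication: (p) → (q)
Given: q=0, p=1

Antecedent (p) = 1; consequent (q) = 0.
1 → 0 = 0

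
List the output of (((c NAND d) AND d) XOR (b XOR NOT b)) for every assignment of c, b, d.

c | b | d | Output
------------------
0 | 0 | 0 | 1
0 | 0 | 1 | 0
0 | 1 | 0 | 1
0 | 1 | 1 | 0
1 | 0 | 0 | 1
1 | 0 | 1 | 1
1 | 1 | 0 | 1
1 | 1 | 1 | 1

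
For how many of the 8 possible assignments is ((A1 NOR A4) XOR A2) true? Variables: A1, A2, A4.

Satisfying assignments: (0,0,0), (0,1,1), (1,1,0), (1,1,1)
Count: 4 out of 8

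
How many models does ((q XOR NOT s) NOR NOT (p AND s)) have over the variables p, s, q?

Satisfying assignments: (1,1,0)
Count: 1 out of 8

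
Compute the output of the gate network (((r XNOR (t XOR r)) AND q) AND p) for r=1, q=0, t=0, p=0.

Substituting: (((1 XNOR (0 XOR 1)) AND 0) AND 0)
= 0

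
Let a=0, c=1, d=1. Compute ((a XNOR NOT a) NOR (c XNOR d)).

Substituting: ((0 XNOR NOT 0) NOR (1 XNOR 1))
= 0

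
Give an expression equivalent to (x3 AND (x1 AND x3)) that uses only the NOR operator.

((x3 NOR x3) NOR (((x1 NOR x1) NOR (x3 NOR x3)) NOR ((x1 NOR x1) NOR (x3 NOR x3))))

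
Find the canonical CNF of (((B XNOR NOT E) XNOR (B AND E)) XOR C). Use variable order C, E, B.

(C OR E OR NOT B) AND (C OR NOT E OR B) AND (C OR NOT E OR NOT B) AND (NOT C OR E OR B)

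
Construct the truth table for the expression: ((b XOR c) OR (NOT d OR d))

c | d | b | Output
------------------
0 | 0 | 0 | 1
0 | 0 | 1 | 1
0 | 1 | 0 | 1
0 | 1 | 1 | 1
1 | 0 | 0 | 1
1 | 0 | 1 | 1
1 | 1 | 0 | 1
1 | 1 | 1 | 1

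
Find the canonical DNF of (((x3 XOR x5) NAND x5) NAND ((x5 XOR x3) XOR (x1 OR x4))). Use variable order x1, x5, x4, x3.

(NOT x1 AND NOT x5 AND NOT x4 AND NOT x3) OR (NOT x1 AND NOT x5 AND x4 AND x3) OR (NOT x1 AND x5 AND NOT x4 AND NOT x3) OR (NOT x1 AND x5 AND NOT x4 AND x3) OR (NOT x1 AND x5 AND x4 AND NOT x3) OR (x1 AND NOT x5 AND NOT x4 AND x3) OR (x1 AND NOT x5 AND x4 AND x3) OR (x1 AND x5 AND NOT x4 AND NOT x3) OR (x1 AND x5 AND x4 AND NOT x3)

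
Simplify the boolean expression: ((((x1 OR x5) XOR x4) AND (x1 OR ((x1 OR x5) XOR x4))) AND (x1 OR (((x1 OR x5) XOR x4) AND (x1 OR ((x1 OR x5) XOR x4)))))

By absorption (E AND (E OR v) = E) then absorption (E AND (E OR v) = E):
= ((x1 OR x5) XOR x4)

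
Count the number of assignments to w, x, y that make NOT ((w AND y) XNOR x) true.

Satisfying assignments: (0,1,0), (0,1,1), (1,0,1), (1,1,0)
Count: 4 out of 8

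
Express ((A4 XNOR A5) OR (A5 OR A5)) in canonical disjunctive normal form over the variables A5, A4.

(NOT A5 AND NOT A4) OR (A5 AND NOT A4) OR (A5 AND A4)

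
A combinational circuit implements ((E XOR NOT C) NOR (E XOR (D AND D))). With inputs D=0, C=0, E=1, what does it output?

Substituting: ((1 XOR NOT 0) NOR (1 XOR (0 AND 0)))
= 0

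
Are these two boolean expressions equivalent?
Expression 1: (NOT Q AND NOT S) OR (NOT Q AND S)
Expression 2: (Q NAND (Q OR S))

Yes, they are equivalent — the two output columns agree on all 4 assignments:
Q | S | Expression 1 | Expression 2
-----------------------------------
0 | 0 | 1 | 1
0 | 1 | 1 | 1
1 | 0 | 0 | 0
1 | 1 | 0 | 0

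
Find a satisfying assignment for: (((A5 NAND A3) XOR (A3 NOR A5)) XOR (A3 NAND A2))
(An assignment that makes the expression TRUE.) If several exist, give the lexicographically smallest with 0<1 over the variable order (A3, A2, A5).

A3=0, A2=0, A5=0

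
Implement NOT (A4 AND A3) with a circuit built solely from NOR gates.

(((A4 NOR A4) NOR (A3 NOR A3)) NOR ((A4 NOR A4) NOR (A3 NOR A3)))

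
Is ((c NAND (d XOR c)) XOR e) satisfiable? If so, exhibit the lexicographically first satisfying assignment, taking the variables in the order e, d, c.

e=0, d=0, c=0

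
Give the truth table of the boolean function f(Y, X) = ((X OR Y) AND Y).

Y | X | Output
--------------
0 | 0 | 0
0 | 1 | 0
1 | 0 | 1
1 | 1 | 1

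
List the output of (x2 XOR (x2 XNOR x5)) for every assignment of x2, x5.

x2 | x5 | Output
----------------
0 | 0 | 1
0 | 1 | 0
1 | 0 | 1
1 | 1 | 0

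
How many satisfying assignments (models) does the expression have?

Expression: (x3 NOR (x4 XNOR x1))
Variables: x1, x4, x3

Satisfying assignments: (0,1,0), (1,0,0)
Count: 2 out of 8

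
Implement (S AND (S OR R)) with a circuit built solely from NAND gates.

((S NAND ((S NAND S) NAND (R NAND R))) NAND (S NAND ((S NAND S) NAND (R NAND R))))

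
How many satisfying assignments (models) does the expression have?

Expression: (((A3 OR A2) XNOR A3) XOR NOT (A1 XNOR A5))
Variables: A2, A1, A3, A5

Satisfying assignments: (0,0,0,0), (0,0,1,0), (0,1,0,1), (0,1,1,1), (1,0,0,1), (1,0,1,0), (1,1,0,0), (1,1,1,1)
Count: 8 out of 16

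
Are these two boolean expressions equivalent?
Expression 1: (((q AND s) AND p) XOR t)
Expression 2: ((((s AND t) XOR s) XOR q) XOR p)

No. Counterexample: with t=0, s=0, q=0, p=1, Expression 1 = 0 but Expression 2 = 1.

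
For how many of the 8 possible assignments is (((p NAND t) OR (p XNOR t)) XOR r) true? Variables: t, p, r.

Satisfying assignments: (0,0,0), (0,1,0), (1,0,0), (1,1,0)
Count: 4 out of 8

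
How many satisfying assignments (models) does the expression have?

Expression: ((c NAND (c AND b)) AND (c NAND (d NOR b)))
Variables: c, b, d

Satisfying assignments: (0,0,0), (0,0,1), (0,1,0), (0,1,1), (1,0,1)
Count: 5 out of 8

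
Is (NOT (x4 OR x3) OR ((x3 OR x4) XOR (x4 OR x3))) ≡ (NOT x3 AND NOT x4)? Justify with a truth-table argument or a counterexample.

Yes, they are equivalent — the two output columns agree on all 4 assignments:
x3 | x4 | Expression 1 | Expression 2
-------------------------------------
0 | 0 | 1 | 1
0 | 1 | 0 | 0
1 | 0 | 0 | 0
1 | 1 | 0 | 0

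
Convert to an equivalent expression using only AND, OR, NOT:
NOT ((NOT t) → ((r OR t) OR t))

(NOT t) AND NOT ((r OR t) OR t)
(Negated implication: NOT(A → B) = A AND NOT B)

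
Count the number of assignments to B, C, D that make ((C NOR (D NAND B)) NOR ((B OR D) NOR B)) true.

Satisfying assignments: (0,0,1), (0,1,1), (1,0,0), (1,1,0), (1,1,1)
Count: 5 out of 8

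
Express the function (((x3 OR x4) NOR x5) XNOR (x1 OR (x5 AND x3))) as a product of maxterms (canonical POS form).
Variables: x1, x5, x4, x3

ΠM(0, 5, 7, 9, 10, 11, 12, 13, 14, 15) = (x1 OR x5 OR x4 OR x3) AND (x1 OR NOT x5 OR x4 OR NOT x3) AND (x1 OR NOT x5 OR NOT x4 OR NOT x3) AND (NOT x1 OR x5 OR x4 OR NOT x3) AND (NOT x1 OR x5 OR NOT x4 OR x3) AND (NOT x1 OR x5 OR NOT x4 OR NOT x3) AND (NOT x1 OR NOT x5 OR x4 OR x3) AND (NOT x1 OR NOT x5 OR x4 OR NOT x3) AND (NOT x1 OR NOT x5 OR NOT x4 OR x3) AND (NOT x1 OR NOT x5 OR NOT x4 OR NOT x3)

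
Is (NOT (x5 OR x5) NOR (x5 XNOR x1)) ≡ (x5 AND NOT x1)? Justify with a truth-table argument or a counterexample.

Yes, they are equivalent — the two output columns agree on all 4 assignments:
x5 | x1 | Expression 1 | Expression 2
-------------------------------------
0 | 0 | 0 | 0
0 | 1 | 0 | 0
1 | 0 | 1 | 1
1 | 1 | 0 | 0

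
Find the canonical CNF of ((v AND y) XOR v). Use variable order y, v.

(y OR v) AND (NOT y OR v) AND (NOT y OR NOT v)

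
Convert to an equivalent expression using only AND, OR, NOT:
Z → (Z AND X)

NOT Z OR (Z AND X)
(Implication elimination: A → B = NOT A OR B)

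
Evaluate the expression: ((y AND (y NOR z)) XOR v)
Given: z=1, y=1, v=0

Substituting: ((1 AND (1 NOR 1)) XOR 0)
= 0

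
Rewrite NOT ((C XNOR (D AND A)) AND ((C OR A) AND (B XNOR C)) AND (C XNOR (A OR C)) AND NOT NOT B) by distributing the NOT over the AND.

NOT (C XNOR (D AND A)) OR NOT ((C OR A) AND (B XNOR C)) OR NOT (C XNOR (A OR C)) OR NOT B
De Morgan's: NOT(AND of terms) = OR of negations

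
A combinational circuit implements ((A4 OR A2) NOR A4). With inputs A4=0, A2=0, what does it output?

Substituting: ((0 OR 0) NOR 0)
= 1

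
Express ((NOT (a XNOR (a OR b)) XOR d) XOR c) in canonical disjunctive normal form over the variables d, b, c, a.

(NOT d AND NOT b AND c AND NOT a) OR (NOT d AND NOT b AND c AND a) OR (NOT d AND b AND NOT c AND NOT a) OR (NOT d AND b AND c AND a) OR (d AND NOT b AND NOT c AND NOT a) OR (d AND NOT b AND NOT c AND a) OR (d AND b AND NOT c AND a) OR (d AND b AND c AND NOT a)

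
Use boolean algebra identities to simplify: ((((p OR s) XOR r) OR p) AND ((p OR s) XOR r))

By absorption (E AND (E OR v) = E):
= ((p OR s) XOR r)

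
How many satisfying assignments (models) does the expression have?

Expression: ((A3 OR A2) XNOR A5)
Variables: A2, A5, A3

Satisfying assignments: (0,0,0), (0,1,1), (1,1,0), (1,1,1)
Count: 4 out of 8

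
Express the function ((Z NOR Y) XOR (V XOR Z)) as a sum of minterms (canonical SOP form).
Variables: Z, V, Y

Σm(0, 3, 4, 5) = (NOT Z AND NOT V AND NOT Y) OR (NOT Z AND V AND Y) OR (Z AND NOT V AND NOT Y) OR (Z AND NOT V AND Y)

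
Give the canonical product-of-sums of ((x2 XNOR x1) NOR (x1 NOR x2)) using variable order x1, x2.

ΠM(0, 3) = (x1 OR x2) AND (NOT x1 OR NOT x2)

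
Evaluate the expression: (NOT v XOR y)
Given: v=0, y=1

Substituting: (NOT 0 XOR 1)
= 0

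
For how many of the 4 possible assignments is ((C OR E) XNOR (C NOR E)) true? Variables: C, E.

No assignment satisfies the expression.
Count: 0 out of 4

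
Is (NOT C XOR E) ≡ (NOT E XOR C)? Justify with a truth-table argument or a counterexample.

Yes, they are equivalent — the two output columns agree on all 4 assignments:
C | E | Expression 1 | Expression 2
-----------------------------------
0 | 0 | 1 | 1
0 | 1 | 0 | 0
1 | 0 | 0 | 0
1 | 1 | 1 | 1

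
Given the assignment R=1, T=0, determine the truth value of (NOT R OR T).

Substituting: (NOT 1 OR 0)
= 0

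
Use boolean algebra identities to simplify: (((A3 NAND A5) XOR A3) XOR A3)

By XOR self-cancellation ((E XOR v) XOR v = E):
= (A3 NAND A5)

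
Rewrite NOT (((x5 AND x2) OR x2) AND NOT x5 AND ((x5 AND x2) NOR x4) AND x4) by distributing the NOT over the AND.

NOT ((x5 AND x2) OR x2) OR x5 OR NOT ((x5 AND x2) NOR x4) OR NOT x4
De Morgan's: NOT(AND of terms) = OR of negations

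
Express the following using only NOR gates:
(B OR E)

((B NOR E) NOR (B NOR E))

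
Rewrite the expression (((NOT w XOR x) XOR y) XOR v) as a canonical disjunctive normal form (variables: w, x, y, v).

(NOT w AND NOT x AND NOT y AND NOT v) OR (NOT w AND NOT x AND y AND v) OR (NOT w AND x AND NOT y AND v) OR (NOT w AND x AND y AND NOT v) OR (w AND NOT x AND NOT y AND v) OR (w AND NOT x AND y AND NOT v) OR (w AND x AND NOT y AND NOT v) OR (w AND x AND y AND v)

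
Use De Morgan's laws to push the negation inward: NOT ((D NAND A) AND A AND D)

NOT (D NAND A) OR NOT A OR NOT D
De Morgan's: NOT(AND of terms) = OR of negations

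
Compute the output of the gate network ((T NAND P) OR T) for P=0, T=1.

Substituting: ((1 NAND 0) OR 1)
= 1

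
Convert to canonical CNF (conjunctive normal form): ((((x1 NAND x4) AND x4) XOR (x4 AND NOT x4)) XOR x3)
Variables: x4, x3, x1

(x4 OR x3 OR x1) AND (x4 OR x3 OR NOT x1) AND (NOT x4 OR x3 OR NOT x1) AND (NOT x4 OR NOT x3 OR x1)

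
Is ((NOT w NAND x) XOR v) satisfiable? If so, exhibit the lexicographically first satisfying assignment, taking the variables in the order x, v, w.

x=0, v=0, w=0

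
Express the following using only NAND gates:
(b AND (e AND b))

((b NAND ((e NAND b) NAND (e NAND b))) NAND (b NAND ((e NAND b) NAND (e NAND b))))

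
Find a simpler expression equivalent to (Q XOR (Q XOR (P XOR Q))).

By XOR self-cancellation ((E XOR v) XOR v = E):
= (P XOR Q)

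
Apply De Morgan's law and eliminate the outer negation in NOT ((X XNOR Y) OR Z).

NOT (X XNOR Y) AND NOT Z
De Morgan's: NOT(OR of terms) = AND of negations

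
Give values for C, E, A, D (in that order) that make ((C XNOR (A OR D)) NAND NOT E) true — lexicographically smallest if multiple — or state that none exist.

C=0, E=0, A=0, D=1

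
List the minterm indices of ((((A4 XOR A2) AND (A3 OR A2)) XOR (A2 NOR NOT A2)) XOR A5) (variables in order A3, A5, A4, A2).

Σm(1, 4, 6, 7, 9, 10, 12, 15) = (NOT A3 AND NOT A5 AND NOT A4 AND A2) OR (NOT A3 AND A5 AND NOT A4 AND NOT A2) OR (NOT A3 AND A5 AND A4 AND NOT A2) OR (NOT A3 AND A5 AND A4 AND A2) OR (A3 AND NOT A5 AND NOT A4 AND A2) OR (A3 AND NOT A5 AND A4 AND NOT A2) OR (A3 AND A5 AND NOT A4 AND NOT A2) OR (A3 AND A5 AND A4 AND A2)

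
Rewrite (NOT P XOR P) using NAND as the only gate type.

(((P NAND P) NAND ((P NAND P) NAND P)) NAND (P NAND ((P NAND P) NAND P)))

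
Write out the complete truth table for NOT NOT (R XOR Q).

Q | R | Output
--------------
0 | 0 | 0
0 | 1 | 1
1 | 0 | 1
1 | 1 | 0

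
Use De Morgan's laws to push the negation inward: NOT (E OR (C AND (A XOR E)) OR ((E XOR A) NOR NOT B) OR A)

NOT E AND NOT (C AND (A XOR E)) AND NOT ((E XOR A) NOR NOT B) AND NOT A
De Morgan's: NOT(OR of terms) = AND of negations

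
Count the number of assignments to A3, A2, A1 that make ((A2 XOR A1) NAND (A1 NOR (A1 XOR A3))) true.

Satisfying assignments: (0,0,0), (0,0,1), (0,1,1), (1,0,0), (1,0,1), (1,1,0), (1,1,1)
Count: 7 out of 8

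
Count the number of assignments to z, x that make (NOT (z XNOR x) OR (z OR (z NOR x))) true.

Satisfying assignments: (0,0), (0,1), (1,0), (1,1)
Count: 4 out of 4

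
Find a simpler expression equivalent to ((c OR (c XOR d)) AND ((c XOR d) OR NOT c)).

By distribution ((E OR v) AND (E OR NOT v) = E):
= (c XOR d)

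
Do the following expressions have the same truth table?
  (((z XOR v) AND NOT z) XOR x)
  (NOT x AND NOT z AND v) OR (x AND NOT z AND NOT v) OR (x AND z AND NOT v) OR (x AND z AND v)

Yes, they are equivalent — the two output columns agree on all 8 assignments:
x | z | v | Expression 1 | Expression 2
---------------------------------------
0 | 0 | 0 | 0 | 0
0 | 0 | 1 | 1 | 1
0 | 1 | 0 | 0 | 0
0 | 1 | 1 | 0 | 0
1 | 0 | 0 | 1 | 1
1 | 0 | 1 | 0 | 0
1 | 1 | 0 | 1 | 1
1 | 1 | 1 | 1 | 1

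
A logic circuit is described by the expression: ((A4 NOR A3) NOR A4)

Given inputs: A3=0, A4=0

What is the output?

Substituting: ((0 NOR 0) NOR 0)
= 0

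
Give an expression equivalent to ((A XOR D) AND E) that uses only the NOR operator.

((((((A NOR D) NOR (A NOR D)) NOR ((A NOR D) NOR (A NOR D))) NOR ((((A NOR A) NOR (D NOR D)) NOR ((A NOR A) NOR (D NOR D))) NOR (((A NOR A) NOR (D NOR D)) NOR ((A NOR A) NOR (D NOR D))))) NOR ((((A NOR D) NOR (A NOR D)) NOR ((A NOR D) NOR (A NOR D))) NOR ((((A NOR A) NOR (D NOR D)) NOR ((A NOR A) NOR (D NOR D))) NOR (((A NOR A) NOR (D NOR D)) NOR ((A NOR A) NOR (D NOR D)))))) NOR (E NOR E))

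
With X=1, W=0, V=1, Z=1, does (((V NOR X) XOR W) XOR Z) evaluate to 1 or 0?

Substituting: (((1 NOR 1) XOR 0) XOR 1)
= 1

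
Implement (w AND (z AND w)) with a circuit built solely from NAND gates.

((w NAND ((z NAND w) NAND (z NAND w))) NAND (w NAND ((z NAND w) NAND (z NAND w))))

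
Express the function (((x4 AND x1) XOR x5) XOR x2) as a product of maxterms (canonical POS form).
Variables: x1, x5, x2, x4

ΠM(0, 1, 6, 7, 8, 11, 13, 14) = (x1 OR x5 OR x2 OR x4) AND (x1 OR x5 OR x2 OR NOT x4) AND (x1 OR NOT x5 OR NOT x2 OR x4) AND (x1 OR NOT x5 OR NOT x2 OR NOT x4) AND (NOT x1 OR x5 OR x2 OR x4) AND (NOT x1 OR x5 OR NOT x2 OR NOT x4) AND (NOT x1 OR NOT x5 OR x2 OR NOT x4) AND (NOT x1 OR NOT x5 OR NOT x2 OR x4)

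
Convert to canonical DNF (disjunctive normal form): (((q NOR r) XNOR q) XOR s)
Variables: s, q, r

(NOT s AND NOT q AND r) OR (s AND NOT q AND NOT r) OR (s AND q AND NOT r) OR (s AND q AND r)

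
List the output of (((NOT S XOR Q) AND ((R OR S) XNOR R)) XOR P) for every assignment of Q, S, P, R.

Q | S | P | R | Output
----------------------
0 | 0 | 0 | 0 | 1
0 | 0 | 0 | 1 | 1
0 | 0 | 1 | 0 | 0
0 | 0 | 1 | 1 | 0
0 | 1 | 0 | 0 | 0
0 | 1 | 0 | 1 | 0
0 | 1 | 1 | 0 | 1
0 | 1 | 1 | 1 | 1
1 | 0 | 0 | 0 | 0
1 | 0 | 0 | 1 | 0
1 | 0 | 1 | 0 | 1
1 | 0 | 1 | 1 | 1
1 | 1 | 0 | 0 | 0
1 | 1 | 0 | 1 | 1
1 | 1 | 1 | 0 | 1
1 | 1 | 1 | 1 | 0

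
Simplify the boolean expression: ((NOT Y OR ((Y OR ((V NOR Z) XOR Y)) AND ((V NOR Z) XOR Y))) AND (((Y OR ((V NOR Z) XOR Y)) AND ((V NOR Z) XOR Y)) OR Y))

By distribution ((E OR v) AND (E OR NOT v) = E) then absorption (E AND (E OR v) = E):
= ((V NOR Z) XOR Y)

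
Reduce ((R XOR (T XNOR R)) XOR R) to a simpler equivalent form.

By XOR self-cancellation ((E XOR v) XOR v = E):
= (T XNOR R)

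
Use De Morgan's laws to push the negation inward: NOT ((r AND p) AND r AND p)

NOT (r AND p) OR NOT r OR NOT p
De Morgan's: NOT(AND of terms) = OR of negations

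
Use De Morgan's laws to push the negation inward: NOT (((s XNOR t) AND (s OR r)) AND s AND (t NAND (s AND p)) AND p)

NOT ((s XNOR t) AND (s OR r)) OR NOT s OR NOT (t NAND (s AND p)) OR NOT p
De Morgan's: NOT(AND of terms) = OR of negations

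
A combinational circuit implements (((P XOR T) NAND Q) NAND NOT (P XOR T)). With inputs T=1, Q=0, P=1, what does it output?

Substituting: (((1 XOR 1) NAND 0) NAND NOT (1 XOR 1))
= 0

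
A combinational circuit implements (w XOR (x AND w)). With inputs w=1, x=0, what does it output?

Substituting: (1 XOR (0 AND 1))
= 1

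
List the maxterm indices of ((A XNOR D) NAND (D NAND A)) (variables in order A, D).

ΠM(0) = (A OR D)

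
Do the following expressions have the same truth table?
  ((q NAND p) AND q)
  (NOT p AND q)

Yes, they are equivalent — the two output columns agree on all 4 assignments:
p | q | Expression 1 | Expression 2
-----------------------------------
0 | 0 | 0 | 0
0 | 1 | 1 | 1
1 | 0 | 0 | 0
1 | 1 | 0 | 0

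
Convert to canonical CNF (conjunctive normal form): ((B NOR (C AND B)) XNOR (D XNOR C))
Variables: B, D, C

(B OR D OR NOT C) AND (B OR NOT D OR C) AND (NOT B OR D OR C) AND (NOT B OR NOT D OR NOT C)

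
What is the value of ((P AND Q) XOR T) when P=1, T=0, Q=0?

Substituting: ((1 AND 0) XOR 0)
= 0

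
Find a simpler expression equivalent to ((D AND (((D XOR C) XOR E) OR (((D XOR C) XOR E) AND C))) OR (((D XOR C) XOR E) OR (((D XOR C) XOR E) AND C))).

By absorption (E OR (E AND v) = E) then absorption (E OR (E AND v) = E):
= ((D XOR C) XOR E)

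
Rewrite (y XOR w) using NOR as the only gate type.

((((y NOR w) NOR (y NOR w)) NOR ((y NOR w) NOR (y NOR w))) NOR ((((y NOR y) NOR (w NOR w)) NOR ((y NOR y) NOR (w NOR w))) NOR (((y NOR y) NOR (w NOR w)) NOR ((y NOR y) NOR (w NOR w)))))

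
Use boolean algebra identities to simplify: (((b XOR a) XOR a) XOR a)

By XOR self-cancellation ((E XOR v) XOR v = E):
= (b XOR a)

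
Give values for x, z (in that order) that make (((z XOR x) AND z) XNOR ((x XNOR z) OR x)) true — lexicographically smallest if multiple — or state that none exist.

UNSATISFIABLE - no assignment makes this expression true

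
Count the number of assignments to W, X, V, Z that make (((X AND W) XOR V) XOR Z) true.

Satisfying assignments: (0,0,0,1), (0,0,1,0), (0,1,0,1), (0,1,1,0), (1,0,0,1), (1,0,1,0), (1,1,0,0), (1,1,1,1)
Count: 8 out of 16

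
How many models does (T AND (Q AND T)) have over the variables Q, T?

Satisfying assignments: (1,1)
Count: 1 out of 4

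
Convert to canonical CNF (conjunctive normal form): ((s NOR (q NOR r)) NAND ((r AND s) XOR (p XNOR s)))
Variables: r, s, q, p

(r OR s OR NOT q OR p) AND (NOT r OR s OR q OR p) AND (NOT r OR s OR NOT q OR p)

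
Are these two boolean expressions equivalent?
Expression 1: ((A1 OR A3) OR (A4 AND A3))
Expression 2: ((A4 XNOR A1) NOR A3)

No. Counterexample: with A1=0, A3=0, A4=1, Expression 1 = 0 but Expression 2 = 1.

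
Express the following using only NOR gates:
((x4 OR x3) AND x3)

((((x4 NOR x3) NOR (x4 NOR x3)) NOR ((x4 NOR x3) NOR (x4 NOR x3))) NOR (x3 NOR x3))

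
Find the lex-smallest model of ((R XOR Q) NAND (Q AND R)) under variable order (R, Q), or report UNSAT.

R=0, Q=0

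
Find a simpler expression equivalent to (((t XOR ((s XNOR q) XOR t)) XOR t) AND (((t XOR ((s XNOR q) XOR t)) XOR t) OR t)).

By absorption (E AND (E OR v) = E) then XOR self-cancellation ((E XOR v) XOR v = E):
= ((s XNOR q) XOR t)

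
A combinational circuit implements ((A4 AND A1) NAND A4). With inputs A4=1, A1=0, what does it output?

Substituting: ((1 AND 0) NAND 1)
= 1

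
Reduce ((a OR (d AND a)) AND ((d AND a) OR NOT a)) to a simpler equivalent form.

By distribution ((E OR v) AND (E OR NOT v) = E):
= (d AND a)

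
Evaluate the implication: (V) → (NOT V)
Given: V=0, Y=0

Antecedent (V) = 0; consequent (NOT V) = 1.
0 → 1 = 1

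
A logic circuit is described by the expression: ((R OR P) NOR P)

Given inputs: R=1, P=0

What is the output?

Substituting: ((1 OR 0) NOR 0)
= 0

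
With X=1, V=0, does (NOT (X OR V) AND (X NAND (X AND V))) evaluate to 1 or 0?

Substituting: (NOT (1 OR 0) AND (1 NAND (1 AND 0)))
= 0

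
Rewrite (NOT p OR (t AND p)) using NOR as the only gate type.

(((p NOR p) NOR ((t NOR t) NOR (p NOR p))) NOR ((p NOR p) NOR ((t NOR t) NOR (p NOR p))))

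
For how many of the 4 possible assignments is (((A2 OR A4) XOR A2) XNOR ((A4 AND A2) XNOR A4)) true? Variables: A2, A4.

No assignment satisfies the expression.
Count: 0 out of 4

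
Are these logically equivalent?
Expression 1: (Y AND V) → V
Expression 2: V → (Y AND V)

No, Converse is not equivalent to original (counterexample: Z=0, V=1, Y=0)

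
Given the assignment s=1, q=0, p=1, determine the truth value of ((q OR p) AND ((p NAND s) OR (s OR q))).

Substituting: ((0 OR 1) AND ((1 NAND 1) OR (1 OR 0)))
= 1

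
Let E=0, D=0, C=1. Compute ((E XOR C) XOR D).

Substituting: ((0 XOR 1) XOR 0)
= 1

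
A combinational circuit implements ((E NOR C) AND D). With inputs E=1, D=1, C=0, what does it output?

Substituting: ((1 NOR 0) AND 1)
= 0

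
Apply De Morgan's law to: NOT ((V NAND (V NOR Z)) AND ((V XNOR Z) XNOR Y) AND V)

NOT (V NAND (V NOR Z)) OR NOT ((V XNOR Z) XNOR Y) OR NOT V
De Morgan's: NOT(AND of terms) = OR of negations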